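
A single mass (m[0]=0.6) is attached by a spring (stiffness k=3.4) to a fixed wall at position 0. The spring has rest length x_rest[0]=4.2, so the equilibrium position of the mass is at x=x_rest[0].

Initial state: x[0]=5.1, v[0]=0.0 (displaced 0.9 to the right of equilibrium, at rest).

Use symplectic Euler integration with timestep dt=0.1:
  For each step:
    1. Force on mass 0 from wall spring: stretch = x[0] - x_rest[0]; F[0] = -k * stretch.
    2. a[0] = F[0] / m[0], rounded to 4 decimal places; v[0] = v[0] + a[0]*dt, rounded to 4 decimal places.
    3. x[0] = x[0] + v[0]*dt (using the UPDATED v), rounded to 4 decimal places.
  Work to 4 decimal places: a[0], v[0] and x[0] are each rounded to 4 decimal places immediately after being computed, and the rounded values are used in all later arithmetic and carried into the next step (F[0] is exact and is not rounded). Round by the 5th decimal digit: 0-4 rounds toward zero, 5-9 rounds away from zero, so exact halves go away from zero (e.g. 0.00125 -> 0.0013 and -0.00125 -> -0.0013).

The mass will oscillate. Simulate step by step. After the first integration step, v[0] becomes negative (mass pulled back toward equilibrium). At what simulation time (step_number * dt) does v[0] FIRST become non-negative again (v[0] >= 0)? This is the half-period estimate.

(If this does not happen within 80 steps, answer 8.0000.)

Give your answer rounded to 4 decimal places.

Answer: 1.4000

Derivation:
Step 0: x=[5.1000] v=[0.0000]
Step 1: x=[5.0490] v=[-0.5100]
Step 2: x=[4.9499] v=[-0.9911]
Step 3: x=[4.8083] v=[-1.4160]
Step 4: x=[4.6322] v=[-1.7607]
Step 5: x=[4.4316] v=[-2.0056]
Step 6: x=[4.2179] v=[-2.1368]
Step 7: x=[4.0032] v=[-2.1469]
Step 8: x=[3.7997] v=[-2.0354]
Step 9: x=[3.6188] v=[-1.8086]
Step 10: x=[3.4709] v=[-1.4793]
Step 11: x=[3.3643] v=[-1.0661]
Step 12: x=[3.3051] v=[-0.5925]
Step 13: x=[3.2966] v=[-0.0854]
Step 14: x=[3.3393] v=[0.4265]
First v>=0 after going negative at step 14, time=1.4000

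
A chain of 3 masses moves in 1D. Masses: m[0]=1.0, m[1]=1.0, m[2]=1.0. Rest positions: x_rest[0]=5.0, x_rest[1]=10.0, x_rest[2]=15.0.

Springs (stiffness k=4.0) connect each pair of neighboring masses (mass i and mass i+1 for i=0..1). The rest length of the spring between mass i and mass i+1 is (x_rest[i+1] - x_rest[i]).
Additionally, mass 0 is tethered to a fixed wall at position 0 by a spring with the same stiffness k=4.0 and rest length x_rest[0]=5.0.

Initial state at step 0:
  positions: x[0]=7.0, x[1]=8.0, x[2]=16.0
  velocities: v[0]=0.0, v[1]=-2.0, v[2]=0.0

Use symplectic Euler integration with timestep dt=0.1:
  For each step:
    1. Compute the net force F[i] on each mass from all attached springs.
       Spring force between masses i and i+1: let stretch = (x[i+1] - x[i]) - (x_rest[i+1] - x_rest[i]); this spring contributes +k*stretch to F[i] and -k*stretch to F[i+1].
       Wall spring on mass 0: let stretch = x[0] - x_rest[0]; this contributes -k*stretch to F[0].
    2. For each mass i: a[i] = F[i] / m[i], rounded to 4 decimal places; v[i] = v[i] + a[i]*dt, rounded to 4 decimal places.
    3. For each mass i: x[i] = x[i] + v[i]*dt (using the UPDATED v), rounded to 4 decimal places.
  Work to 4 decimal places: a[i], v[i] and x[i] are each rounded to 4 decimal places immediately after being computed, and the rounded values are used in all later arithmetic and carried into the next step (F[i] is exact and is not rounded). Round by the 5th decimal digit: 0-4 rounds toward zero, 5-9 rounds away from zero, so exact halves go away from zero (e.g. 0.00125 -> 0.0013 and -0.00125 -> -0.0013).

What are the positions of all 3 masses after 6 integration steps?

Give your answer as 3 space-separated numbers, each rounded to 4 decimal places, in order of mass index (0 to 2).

Answer: 3.5676 10.9410 14.2044

Derivation:
Step 0: x=[7.0000 8.0000 16.0000] v=[0.0000 -2.0000 0.0000]
Step 1: x=[6.7600 8.0800 15.8800] v=[-2.4000 0.8000 -1.2000]
Step 2: x=[6.3024 8.4192 15.6480] v=[-4.5760 3.3920 -2.3200]
Step 3: x=[5.6774 8.9629 15.3269] v=[-6.2502 5.4368 -3.2115]
Step 4: x=[4.9567 9.6297 14.9512] v=[-7.2070 6.6682 -3.7571]
Step 5: x=[4.2247 10.3225 14.5626] v=[-7.3205 6.9276 -3.8857]
Step 6: x=[3.5676 10.9410 14.2044] v=[-6.5713 6.1845 -3.5817]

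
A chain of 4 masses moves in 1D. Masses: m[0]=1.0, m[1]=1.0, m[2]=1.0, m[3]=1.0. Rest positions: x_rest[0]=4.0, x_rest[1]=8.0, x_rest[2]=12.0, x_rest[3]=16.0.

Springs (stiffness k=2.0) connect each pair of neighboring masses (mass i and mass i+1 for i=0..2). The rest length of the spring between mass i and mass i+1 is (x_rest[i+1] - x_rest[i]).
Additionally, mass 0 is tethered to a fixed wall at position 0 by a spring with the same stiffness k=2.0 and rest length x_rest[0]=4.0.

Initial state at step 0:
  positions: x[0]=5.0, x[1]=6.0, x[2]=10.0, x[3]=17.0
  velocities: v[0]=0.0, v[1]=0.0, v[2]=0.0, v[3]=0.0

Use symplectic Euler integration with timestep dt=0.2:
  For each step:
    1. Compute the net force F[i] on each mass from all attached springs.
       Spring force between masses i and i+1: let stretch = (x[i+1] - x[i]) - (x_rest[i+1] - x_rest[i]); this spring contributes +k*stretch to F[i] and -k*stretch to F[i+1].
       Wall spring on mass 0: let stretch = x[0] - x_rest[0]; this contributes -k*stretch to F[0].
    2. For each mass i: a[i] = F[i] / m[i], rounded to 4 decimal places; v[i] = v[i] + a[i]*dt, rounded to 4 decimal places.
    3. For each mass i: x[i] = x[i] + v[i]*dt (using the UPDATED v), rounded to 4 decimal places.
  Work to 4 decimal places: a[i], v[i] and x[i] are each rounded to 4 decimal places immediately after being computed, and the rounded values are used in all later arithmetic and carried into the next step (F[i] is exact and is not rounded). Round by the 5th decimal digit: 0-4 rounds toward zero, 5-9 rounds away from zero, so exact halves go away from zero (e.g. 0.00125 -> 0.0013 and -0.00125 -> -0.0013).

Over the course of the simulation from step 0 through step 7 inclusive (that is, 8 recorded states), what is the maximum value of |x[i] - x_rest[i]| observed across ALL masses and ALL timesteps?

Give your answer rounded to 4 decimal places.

Answer: 2.0244

Derivation:
Step 0: x=[5.0000 6.0000 10.0000 17.0000] v=[0.0000 0.0000 0.0000 0.0000]
Step 1: x=[4.6800 6.2400 10.2400 16.7600] v=[-1.6000 1.2000 1.2000 -1.2000]
Step 2: x=[4.1104 6.6752 10.6816 16.3184] v=[-2.8480 2.1760 2.2080 -2.2080]
Step 3: x=[3.4172 7.2257 11.2536 15.7459] v=[-3.4662 2.7526 2.8602 -2.8627]
Step 4: x=[2.7553 7.7938 11.8628 15.1340] v=[-3.3097 2.8404 3.0460 -3.0596]
Step 5: x=[2.2760 8.2843 12.4082 14.5804] v=[-2.3964 2.4526 2.7269 -2.7681]
Step 6: x=[2.0953 8.6241 12.7974 14.1730] v=[-0.9035 1.6988 1.9462 -2.0370]
Step 7: x=[2.2693 8.7754 12.9628 13.9756] v=[0.8699 0.7566 0.8271 -0.9872]
Max displacement = 2.0244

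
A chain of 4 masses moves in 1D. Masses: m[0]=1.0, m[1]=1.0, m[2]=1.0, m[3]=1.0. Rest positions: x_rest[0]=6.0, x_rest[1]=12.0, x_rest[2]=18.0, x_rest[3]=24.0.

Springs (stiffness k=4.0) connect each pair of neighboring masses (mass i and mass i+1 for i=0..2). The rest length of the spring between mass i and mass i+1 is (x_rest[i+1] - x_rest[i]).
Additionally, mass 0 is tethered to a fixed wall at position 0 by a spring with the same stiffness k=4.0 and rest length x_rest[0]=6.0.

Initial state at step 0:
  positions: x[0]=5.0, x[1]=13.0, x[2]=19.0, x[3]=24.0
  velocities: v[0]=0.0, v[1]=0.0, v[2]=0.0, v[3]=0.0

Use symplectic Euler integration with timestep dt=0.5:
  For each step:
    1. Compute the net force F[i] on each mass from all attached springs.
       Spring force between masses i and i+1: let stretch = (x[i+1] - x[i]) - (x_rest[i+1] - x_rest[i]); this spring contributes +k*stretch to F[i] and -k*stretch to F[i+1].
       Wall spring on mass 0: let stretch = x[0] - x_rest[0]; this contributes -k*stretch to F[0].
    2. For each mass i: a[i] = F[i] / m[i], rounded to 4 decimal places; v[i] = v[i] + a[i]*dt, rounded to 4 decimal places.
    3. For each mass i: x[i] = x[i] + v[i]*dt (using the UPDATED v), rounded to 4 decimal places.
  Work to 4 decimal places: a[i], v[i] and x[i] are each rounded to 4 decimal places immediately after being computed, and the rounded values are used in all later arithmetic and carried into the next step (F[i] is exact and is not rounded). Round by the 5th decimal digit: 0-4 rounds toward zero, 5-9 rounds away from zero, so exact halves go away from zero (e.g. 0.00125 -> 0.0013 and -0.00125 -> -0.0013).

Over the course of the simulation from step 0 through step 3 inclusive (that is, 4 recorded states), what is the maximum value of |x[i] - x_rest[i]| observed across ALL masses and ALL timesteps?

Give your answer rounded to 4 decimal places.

Answer: 2.0000

Derivation:
Step 0: x=[5.0000 13.0000 19.0000 24.0000] v=[0.0000 0.0000 0.0000 0.0000]
Step 1: x=[8.0000 11.0000 18.0000 25.0000] v=[6.0000 -4.0000 -2.0000 2.0000]
Step 2: x=[6.0000 13.0000 17.0000 25.0000] v=[-4.0000 4.0000 -2.0000 0.0000]
Step 3: x=[5.0000 12.0000 20.0000 23.0000] v=[-2.0000 -2.0000 6.0000 -4.0000]
Max displacement = 2.0000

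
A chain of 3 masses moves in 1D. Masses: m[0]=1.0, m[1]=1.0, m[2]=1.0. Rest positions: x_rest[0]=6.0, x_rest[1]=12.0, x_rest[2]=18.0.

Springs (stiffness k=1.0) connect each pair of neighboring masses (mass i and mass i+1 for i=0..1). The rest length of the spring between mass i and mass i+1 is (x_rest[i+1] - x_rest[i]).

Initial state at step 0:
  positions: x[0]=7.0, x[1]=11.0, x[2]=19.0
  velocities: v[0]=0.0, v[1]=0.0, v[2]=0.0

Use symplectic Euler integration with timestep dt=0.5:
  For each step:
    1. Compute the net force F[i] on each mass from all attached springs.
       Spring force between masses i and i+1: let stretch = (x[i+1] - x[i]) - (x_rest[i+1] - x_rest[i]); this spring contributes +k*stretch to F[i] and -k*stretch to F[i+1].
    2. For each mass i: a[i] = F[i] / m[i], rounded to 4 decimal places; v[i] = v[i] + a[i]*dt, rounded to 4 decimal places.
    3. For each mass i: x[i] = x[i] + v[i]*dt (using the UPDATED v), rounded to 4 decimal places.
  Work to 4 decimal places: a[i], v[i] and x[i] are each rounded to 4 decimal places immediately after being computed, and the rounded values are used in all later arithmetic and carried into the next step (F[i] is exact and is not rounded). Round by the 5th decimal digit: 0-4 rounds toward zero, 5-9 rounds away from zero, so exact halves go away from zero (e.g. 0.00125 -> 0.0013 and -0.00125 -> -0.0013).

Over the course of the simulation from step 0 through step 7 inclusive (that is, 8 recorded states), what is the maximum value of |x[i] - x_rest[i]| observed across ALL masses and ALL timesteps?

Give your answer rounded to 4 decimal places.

Step 0: x=[7.0000 11.0000 19.0000] v=[0.0000 0.0000 0.0000]
Step 1: x=[6.5000 12.0000 18.5000] v=[-1.0000 2.0000 -1.0000]
Step 2: x=[5.8750 13.2500 17.8750] v=[-1.2500 2.5000 -1.2500]
Step 3: x=[5.5938 13.8125 17.5938] v=[-0.5625 1.1250 -0.5625]
Step 4: x=[5.8673 13.2657 17.8673] v=[0.5469 -1.0937 0.5469]
Step 5: x=[6.4904 12.0197 18.4904] v=[1.2461 -2.4921 1.2461]
Step 6: x=[6.9958 11.0090 18.9958] v=[1.0108 -2.0214 1.0108]
Step 7: x=[7.0045 10.9917 19.0045] v=[0.0174 -0.0346 0.0174]
Max displacement = 1.8125

Answer: 1.8125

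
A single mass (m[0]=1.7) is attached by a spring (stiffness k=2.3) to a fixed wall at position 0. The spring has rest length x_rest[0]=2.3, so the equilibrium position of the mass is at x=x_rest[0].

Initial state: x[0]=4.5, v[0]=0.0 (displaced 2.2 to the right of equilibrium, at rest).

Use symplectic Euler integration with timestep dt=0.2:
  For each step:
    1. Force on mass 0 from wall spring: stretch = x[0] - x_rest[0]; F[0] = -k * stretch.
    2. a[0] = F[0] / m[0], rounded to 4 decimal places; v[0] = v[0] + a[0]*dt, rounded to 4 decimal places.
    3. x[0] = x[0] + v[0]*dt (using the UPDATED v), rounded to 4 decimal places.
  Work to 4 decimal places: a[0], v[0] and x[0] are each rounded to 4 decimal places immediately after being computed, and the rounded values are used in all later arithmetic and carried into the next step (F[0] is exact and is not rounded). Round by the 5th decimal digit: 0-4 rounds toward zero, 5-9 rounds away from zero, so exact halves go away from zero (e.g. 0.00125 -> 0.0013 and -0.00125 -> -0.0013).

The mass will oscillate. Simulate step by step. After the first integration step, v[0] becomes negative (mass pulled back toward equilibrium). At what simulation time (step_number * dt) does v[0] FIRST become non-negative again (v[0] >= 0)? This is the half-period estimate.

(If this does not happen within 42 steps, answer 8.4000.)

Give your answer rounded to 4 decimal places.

Answer: 2.8000

Derivation:
Step 0: x=[4.5000] v=[0.0000]
Step 1: x=[4.3809] v=[-0.5953]
Step 2: x=[4.1492] v=[-1.1584]
Step 3: x=[3.8174] v=[-1.6588]
Step 4: x=[3.4035] v=[-2.0694]
Step 5: x=[2.9299] v=[-2.3680]
Step 6: x=[2.4222] v=[-2.5384]
Step 7: x=[1.9079] v=[-2.5715]
Step 8: x=[1.4148] v=[-2.4654]
Step 9: x=[0.9696] v=[-2.2259]
Step 10: x=[0.5964] v=[-1.8659]
Step 11: x=[0.3154] v=[-1.4049]
Step 12: x=[0.1418] v=[-0.8679]
Step 13: x=[0.0850] v=[-0.2839]
Step 14: x=[0.1481] v=[0.3155]
First v>=0 after going negative at step 14, time=2.8000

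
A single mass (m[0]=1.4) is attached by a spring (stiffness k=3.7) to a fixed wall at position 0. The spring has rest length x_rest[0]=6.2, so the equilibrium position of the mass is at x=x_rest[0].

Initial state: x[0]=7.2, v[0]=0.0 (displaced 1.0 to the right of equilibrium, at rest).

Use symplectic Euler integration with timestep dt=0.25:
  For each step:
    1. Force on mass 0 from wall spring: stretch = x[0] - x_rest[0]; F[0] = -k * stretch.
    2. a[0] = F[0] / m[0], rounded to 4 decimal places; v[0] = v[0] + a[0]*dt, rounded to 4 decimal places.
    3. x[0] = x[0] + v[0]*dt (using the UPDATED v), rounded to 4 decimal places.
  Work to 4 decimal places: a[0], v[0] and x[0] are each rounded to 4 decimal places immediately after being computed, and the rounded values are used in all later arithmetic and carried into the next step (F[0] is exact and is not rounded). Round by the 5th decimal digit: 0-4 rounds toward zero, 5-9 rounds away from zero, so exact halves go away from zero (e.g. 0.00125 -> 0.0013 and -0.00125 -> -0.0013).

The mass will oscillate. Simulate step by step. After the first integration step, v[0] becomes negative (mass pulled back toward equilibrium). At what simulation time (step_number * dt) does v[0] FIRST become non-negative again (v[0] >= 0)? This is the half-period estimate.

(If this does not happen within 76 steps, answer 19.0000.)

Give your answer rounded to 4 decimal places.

Answer: 2.0000

Derivation:
Step 0: x=[7.2000] v=[0.0000]
Step 1: x=[7.0348] v=[-0.6607]
Step 2: x=[6.7317] v=[-1.2123]
Step 3: x=[6.3408] v=[-1.5636]
Step 4: x=[5.9267] v=[-1.6566]
Step 5: x=[5.5577] v=[-1.4760]
Step 6: x=[5.2948] v=[-1.0516]
Step 7: x=[5.1814] v=[-0.4535]
Step 8: x=[5.2363] v=[0.2195]
First v>=0 after going negative at step 8, time=2.0000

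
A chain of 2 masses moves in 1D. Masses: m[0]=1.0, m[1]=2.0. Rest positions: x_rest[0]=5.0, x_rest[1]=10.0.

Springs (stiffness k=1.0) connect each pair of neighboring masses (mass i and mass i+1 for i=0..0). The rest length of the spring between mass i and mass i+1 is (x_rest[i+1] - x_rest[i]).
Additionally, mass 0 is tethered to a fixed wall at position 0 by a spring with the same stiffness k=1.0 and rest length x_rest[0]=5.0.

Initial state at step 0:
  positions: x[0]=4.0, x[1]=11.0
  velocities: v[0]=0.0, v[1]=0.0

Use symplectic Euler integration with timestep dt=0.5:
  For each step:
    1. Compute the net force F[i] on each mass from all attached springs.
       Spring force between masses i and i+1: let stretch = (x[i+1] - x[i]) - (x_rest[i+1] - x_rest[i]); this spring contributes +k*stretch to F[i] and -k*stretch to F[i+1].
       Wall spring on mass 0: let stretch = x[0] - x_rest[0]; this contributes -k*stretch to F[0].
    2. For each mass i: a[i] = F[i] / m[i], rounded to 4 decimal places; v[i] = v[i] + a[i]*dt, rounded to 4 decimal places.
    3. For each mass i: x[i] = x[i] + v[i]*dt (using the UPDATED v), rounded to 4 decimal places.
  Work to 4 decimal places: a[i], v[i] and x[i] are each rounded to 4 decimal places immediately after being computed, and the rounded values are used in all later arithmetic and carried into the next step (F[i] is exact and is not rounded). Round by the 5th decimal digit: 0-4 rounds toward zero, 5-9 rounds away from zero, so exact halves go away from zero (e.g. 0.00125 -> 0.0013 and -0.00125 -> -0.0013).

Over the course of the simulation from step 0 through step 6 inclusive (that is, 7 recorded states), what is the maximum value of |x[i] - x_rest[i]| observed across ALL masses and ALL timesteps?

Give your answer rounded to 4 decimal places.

Answer: 1.5625

Derivation:
Step 0: x=[4.0000 11.0000] v=[0.0000 0.0000]
Step 1: x=[4.7500 10.7500] v=[1.5000 -0.5000]
Step 2: x=[5.8125 10.3750] v=[2.1250 -0.7500]
Step 3: x=[6.5625 10.0547] v=[1.5000 -0.6406]
Step 4: x=[6.5449 9.9229] v=[-0.0352 -0.2637]
Step 5: x=[5.7356 9.9938] v=[-1.6187 0.1418]
Step 6: x=[4.5569 10.1575] v=[-2.3574 0.3273]
Max displacement = 1.5625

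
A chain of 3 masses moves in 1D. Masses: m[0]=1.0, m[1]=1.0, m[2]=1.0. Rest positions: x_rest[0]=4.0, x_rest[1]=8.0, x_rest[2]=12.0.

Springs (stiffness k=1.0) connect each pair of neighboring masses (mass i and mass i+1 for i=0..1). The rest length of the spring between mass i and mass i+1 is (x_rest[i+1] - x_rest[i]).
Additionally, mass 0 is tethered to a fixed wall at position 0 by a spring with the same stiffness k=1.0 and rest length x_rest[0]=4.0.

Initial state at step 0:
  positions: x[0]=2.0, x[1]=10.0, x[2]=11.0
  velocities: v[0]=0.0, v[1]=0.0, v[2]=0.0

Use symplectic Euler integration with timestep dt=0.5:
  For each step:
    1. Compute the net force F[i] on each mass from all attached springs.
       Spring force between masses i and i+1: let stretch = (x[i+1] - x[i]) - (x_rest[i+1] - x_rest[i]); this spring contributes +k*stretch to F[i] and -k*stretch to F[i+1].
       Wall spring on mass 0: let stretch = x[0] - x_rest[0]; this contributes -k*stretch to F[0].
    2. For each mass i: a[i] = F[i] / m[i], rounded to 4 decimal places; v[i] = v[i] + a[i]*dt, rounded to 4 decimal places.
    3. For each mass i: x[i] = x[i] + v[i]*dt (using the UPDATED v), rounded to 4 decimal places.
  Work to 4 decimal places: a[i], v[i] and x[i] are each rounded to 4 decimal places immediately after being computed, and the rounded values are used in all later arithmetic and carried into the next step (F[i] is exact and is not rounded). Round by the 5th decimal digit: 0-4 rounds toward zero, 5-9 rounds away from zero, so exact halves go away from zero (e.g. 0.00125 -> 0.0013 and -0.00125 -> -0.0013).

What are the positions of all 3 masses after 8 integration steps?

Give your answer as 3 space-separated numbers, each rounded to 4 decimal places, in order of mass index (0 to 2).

Step 0: x=[2.0000 10.0000 11.0000] v=[0.0000 0.0000 0.0000]
Step 1: x=[3.5000 8.2500 11.7500] v=[3.0000 -3.5000 1.5000]
Step 2: x=[5.3125 6.1875 12.6250] v=[3.6250 -4.1250 1.7500]
Step 3: x=[6.0157 5.5156 12.8907] v=[1.4063 -1.3438 0.5313]
Step 4: x=[5.0899 6.8125 12.3126] v=[-1.8516 2.5938 -1.1563]
Step 5: x=[3.3223 9.0538 11.3594] v=[-3.5353 4.4826 -1.9064]
Step 6: x=[2.1570 10.4387 10.8298] v=[-2.3307 2.7697 -1.0592]
Step 7: x=[2.5229 9.8509 11.2025] v=[0.7317 -1.1756 0.7453]
Step 8: x=[4.0901 7.7690 12.2373] v=[3.1343 -4.1638 2.0695]

Answer: 4.0901 7.7690 12.2373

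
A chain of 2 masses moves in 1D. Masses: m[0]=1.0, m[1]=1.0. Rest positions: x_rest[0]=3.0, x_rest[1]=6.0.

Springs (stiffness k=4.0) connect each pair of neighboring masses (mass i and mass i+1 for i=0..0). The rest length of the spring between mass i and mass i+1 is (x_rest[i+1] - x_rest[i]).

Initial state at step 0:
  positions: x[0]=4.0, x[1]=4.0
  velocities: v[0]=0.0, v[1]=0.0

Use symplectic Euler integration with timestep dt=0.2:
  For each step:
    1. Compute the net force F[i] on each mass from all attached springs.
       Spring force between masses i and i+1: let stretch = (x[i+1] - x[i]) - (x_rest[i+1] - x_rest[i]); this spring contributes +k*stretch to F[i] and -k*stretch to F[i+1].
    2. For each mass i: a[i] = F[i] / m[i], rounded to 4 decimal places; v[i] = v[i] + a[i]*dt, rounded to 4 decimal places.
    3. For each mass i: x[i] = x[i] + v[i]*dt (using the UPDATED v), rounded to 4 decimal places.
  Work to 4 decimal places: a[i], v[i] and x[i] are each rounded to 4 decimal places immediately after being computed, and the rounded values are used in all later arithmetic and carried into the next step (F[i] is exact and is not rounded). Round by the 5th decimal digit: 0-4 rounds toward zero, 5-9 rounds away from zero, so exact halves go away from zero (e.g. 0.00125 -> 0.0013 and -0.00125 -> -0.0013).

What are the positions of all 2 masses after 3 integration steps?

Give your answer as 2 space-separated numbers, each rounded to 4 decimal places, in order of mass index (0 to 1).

Step 0: x=[4.0000 4.0000] v=[0.0000 0.0000]
Step 1: x=[3.5200 4.4800] v=[-2.4000 2.4000]
Step 2: x=[2.7136 5.2864] v=[-4.0320 4.0320]
Step 3: x=[1.8388 6.1612] v=[-4.3738 4.3738]

Answer: 1.8388 6.1612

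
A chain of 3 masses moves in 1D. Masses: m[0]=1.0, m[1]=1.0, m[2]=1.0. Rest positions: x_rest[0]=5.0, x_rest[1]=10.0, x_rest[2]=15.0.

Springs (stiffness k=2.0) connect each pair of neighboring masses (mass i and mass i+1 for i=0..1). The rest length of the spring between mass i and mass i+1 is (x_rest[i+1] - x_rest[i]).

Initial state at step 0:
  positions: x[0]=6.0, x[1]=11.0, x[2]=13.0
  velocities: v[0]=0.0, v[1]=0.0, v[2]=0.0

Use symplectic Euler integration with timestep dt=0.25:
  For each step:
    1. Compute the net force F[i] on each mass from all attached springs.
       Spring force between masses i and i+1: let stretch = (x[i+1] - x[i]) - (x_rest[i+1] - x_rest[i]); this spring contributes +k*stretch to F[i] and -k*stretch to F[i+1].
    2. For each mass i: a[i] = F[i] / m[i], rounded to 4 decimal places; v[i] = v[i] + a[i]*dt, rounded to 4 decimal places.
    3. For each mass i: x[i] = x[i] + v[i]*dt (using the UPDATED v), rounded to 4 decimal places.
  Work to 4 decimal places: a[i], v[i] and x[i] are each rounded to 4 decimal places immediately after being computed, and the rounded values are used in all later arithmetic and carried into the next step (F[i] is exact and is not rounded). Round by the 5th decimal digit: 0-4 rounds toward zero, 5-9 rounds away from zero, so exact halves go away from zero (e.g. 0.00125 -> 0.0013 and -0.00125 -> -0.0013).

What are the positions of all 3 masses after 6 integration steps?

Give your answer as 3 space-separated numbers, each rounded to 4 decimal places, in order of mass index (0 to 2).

Step 0: x=[6.0000 11.0000 13.0000] v=[0.0000 0.0000 0.0000]
Step 1: x=[6.0000 10.6250 13.3750] v=[0.0000 -1.5000 1.5000]
Step 2: x=[5.9531 10.0156 14.0313] v=[-0.1875 -2.4375 2.6250]
Step 3: x=[5.7890 9.4004 14.8106] v=[-0.6563 -2.4609 3.1172]
Step 4: x=[5.4514 9.0100 15.5386] v=[-1.3506 -1.5615 2.9121]
Step 5: x=[4.9336 8.9909 16.0756] v=[-2.0713 -0.0765 2.1478]
Step 6: x=[4.2979 9.3502 16.3520] v=[-2.5427 1.4372 1.1055]

Answer: 4.2979 9.3502 16.3520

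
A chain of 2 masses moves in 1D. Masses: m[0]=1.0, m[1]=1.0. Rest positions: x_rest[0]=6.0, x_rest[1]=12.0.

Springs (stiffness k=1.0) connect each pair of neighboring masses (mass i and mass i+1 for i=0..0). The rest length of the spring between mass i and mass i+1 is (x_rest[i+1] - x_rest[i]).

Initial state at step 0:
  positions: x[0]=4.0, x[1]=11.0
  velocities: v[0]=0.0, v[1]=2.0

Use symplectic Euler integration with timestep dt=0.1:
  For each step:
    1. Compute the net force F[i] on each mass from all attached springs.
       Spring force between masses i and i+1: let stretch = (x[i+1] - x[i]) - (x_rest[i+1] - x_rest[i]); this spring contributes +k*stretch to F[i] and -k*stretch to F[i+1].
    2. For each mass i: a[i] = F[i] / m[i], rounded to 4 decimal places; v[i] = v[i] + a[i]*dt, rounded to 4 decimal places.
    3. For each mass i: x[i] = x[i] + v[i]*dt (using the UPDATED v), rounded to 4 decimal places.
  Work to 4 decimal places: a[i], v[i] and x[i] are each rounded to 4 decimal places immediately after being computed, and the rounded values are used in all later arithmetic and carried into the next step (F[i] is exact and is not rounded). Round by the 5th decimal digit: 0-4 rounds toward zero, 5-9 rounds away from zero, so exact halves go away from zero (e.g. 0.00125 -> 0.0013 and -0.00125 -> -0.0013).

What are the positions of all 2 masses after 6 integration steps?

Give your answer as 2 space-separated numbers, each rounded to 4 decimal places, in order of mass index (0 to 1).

Step 0: x=[4.0000 11.0000] v=[0.0000 2.0000]
Step 1: x=[4.0100 11.1900] v=[0.1000 1.9000]
Step 2: x=[4.0318 11.3682] v=[0.2180 1.7820]
Step 3: x=[4.0670 11.5330] v=[0.3516 1.6484]
Step 4: x=[4.1168 11.6832] v=[0.4982 1.5018]
Step 5: x=[4.1823 11.8177] v=[0.6548 1.3452]
Step 6: x=[4.2641 11.9359] v=[0.8183 1.1817]

Answer: 4.2641 11.9359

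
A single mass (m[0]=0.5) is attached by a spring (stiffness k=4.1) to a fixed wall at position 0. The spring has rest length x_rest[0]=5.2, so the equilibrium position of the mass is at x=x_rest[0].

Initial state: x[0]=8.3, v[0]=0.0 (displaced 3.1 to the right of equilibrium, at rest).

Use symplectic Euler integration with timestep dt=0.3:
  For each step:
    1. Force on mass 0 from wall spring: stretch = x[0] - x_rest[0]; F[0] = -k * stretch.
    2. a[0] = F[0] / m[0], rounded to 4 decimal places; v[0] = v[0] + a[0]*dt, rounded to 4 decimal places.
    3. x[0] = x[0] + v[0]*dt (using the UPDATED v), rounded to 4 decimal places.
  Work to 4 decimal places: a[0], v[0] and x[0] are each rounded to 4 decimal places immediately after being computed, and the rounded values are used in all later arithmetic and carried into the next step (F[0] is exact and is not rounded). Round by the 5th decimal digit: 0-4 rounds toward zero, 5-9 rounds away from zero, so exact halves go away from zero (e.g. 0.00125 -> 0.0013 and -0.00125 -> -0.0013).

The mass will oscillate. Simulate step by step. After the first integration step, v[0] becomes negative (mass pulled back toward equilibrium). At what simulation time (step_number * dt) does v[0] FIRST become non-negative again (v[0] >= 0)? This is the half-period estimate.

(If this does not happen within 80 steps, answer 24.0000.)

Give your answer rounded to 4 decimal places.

Step 0: x=[8.3000] v=[0.0000]
Step 1: x=[6.0122] v=[-7.6260]
Step 2: x=[3.1250] v=[-9.6240]
Step 3: x=[1.7692] v=[-4.5195]
Step 4: x=[2.9453] v=[3.9203]
First v>=0 after going negative at step 4, time=1.2000

Answer: 1.2000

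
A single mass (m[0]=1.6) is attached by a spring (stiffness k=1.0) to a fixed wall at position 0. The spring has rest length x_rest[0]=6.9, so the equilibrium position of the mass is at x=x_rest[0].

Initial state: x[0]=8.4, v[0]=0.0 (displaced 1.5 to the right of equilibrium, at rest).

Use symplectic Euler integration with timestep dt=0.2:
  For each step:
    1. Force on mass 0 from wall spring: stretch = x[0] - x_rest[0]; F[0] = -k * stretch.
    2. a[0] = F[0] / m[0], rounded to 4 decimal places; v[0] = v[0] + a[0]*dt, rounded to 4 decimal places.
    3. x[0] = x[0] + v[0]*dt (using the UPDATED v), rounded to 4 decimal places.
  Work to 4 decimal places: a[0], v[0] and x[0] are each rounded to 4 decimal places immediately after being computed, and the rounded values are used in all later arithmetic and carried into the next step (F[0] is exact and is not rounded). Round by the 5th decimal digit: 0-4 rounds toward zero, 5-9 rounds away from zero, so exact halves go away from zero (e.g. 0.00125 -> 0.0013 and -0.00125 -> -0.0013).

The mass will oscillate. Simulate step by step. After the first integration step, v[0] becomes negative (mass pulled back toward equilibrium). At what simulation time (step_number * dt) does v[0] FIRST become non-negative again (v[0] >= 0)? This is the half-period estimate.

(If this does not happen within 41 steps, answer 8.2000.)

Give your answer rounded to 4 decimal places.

Answer: 4.0000

Derivation:
Step 0: x=[8.4000] v=[0.0000]
Step 1: x=[8.3625] v=[-0.1875]
Step 2: x=[8.2884] v=[-0.3703]
Step 3: x=[8.1796] v=[-0.5439]
Step 4: x=[8.0388] v=[-0.7039]
Step 5: x=[7.8695] v=[-0.8463]
Step 6: x=[7.6760] v=[-0.9675]
Step 7: x=[7.4631] v=[-1.0645]
Step 8: x=[7.2361] v=[-1.1349]
Step 9: x=[7.0007] v=[-1.1769]
Step 10: x=[6.7628] v=[-1.1895]
Step 11: x=[6.5283] v=[-1.1723]
Step 12: x=[6.3031] v=[-1.1258]
Step 13: x=[6.0929] v=[-1.0512]
Step 14: x=[5.9028] v=[-0.9503]
Step 15: x=[5.7377] v=[-0.8256]
Step 16: x=[5.6016] v=[-0.6803]
Step 17: x=[5.4980] v=[-0.5180]
Step 18: x=[5.4295] v=[-0.3427]
Step 19: x=[5.3977] v=[-0.1589]
Step 20: x=[5.4035] v=[0.0289]
First v>=0 after going negative at step 20, time=4.0000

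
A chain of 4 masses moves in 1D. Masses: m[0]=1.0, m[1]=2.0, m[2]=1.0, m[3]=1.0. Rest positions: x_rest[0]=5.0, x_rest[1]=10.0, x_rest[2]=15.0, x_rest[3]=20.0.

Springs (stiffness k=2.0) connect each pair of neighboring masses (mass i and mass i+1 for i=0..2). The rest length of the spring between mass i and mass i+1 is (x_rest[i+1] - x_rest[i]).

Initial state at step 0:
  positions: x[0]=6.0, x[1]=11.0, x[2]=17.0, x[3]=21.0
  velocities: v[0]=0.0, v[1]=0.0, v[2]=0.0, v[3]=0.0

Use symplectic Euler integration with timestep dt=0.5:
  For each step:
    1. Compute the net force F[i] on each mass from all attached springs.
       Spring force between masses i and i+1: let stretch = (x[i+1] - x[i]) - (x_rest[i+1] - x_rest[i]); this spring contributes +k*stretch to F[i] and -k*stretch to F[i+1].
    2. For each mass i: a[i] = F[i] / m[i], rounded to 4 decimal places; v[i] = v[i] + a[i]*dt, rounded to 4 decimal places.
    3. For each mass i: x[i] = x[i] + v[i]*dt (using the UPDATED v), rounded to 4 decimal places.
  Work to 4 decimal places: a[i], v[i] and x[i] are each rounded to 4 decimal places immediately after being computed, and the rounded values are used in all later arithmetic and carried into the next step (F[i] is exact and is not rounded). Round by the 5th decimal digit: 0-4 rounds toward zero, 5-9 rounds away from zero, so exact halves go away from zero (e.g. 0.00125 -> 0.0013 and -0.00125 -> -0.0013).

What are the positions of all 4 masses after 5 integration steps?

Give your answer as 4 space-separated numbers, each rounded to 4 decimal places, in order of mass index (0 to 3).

Answer: 6.4141 11.1250 16.7110 20.6250

Derivation:
Step 0: x=[6.0000 11.0000 17.0000 21.0000] v=[0.0000 0.0000 0.0000 0.0000]
Step 1: x=[6.0000 11.2500 16.0000 21.5000] v=[0.0000 0.5000 -2.0000 1.0000]
Step 2: x=[6.1250 11.3750 15.3750 21.7500] v=[0.2500 0.2500 -1.2500 0.5000]
Step 3: x=[6.3750 11.1875 15.9375 21.3125] v=[0.5000 -0.3750 1.1250 -0.8750]
Step 4: x=[6.5313 10.9844 16.8125 20.6875] v=[0.3125 -0.4063 1.7500 -1.2500]
Step 5: x=[6.4141 11.1250 16.7110 20.6250] v=[-0.2344 0.2812 -0.2031 -0.1250]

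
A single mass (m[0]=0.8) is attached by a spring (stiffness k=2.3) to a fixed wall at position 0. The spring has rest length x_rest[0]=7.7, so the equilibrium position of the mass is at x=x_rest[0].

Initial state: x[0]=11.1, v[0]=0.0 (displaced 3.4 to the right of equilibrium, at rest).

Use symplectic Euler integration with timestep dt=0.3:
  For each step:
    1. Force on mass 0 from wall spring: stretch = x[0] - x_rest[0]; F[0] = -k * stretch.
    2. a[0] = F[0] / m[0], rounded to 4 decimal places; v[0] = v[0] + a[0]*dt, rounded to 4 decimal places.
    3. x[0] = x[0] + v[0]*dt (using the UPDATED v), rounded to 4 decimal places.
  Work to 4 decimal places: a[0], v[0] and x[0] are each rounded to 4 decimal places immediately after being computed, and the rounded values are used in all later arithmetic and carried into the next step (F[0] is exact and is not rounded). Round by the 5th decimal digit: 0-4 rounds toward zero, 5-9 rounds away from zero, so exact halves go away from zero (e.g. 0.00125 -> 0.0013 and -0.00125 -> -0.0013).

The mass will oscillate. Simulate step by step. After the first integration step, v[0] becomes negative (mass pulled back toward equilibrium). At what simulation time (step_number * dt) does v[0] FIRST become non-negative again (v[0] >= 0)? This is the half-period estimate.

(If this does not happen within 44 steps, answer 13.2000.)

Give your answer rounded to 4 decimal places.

Step 0: x=[11.1000] v=[0.0000]
Step 1: x=[10.2203] v=[-2.9325]
Step 2: x=[8.6884] v=[-5.1063]
Step 3: x=[6.9008] v=[-5.9588]
Step 4: x=[5.3200] v=[-5.2695]
Step 5: x=[4.3550] v=[-3.2168]
Step 6: x=[4.2555] v=[-0.3317]
Step 7: x=[5.0473] v=[2.6392]
First v>=0 after going negative at step 7, time=2.1000

Answer: 2.1000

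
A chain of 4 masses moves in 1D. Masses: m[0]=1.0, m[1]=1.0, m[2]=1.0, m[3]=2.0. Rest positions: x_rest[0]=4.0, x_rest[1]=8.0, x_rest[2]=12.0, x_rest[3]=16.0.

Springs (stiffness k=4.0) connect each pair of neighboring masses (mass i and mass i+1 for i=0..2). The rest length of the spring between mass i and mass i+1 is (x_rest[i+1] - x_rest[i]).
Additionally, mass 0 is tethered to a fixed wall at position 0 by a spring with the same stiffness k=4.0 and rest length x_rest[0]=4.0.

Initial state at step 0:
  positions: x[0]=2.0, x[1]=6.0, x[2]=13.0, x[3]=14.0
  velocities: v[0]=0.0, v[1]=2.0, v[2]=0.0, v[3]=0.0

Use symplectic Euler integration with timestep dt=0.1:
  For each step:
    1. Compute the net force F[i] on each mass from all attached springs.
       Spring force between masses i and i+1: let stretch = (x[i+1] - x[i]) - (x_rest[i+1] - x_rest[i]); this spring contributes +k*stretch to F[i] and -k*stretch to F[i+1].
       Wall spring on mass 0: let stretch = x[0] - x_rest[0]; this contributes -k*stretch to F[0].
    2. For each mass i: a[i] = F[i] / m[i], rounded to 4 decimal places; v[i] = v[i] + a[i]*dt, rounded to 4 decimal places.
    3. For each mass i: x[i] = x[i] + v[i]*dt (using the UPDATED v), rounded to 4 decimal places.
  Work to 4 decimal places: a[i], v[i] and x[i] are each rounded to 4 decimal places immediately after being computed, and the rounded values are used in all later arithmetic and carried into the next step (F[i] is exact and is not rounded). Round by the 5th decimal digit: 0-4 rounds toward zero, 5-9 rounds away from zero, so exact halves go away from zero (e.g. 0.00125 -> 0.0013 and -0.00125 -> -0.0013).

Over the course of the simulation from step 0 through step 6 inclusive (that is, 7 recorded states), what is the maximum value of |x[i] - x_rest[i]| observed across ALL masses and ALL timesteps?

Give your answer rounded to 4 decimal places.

Answer: 2.2130

Derivation:
Step 0: x=[2.0000 6.0000 13.0000 14.0000] v=[0.0000 2.0000 0.0000 0.0000]
Step 1: x=[2.0800 6.3200 12.7600 14.0600] v=[0.8000 3.2000 -2.4000 0.6000]
Step 2: x=[2.2464 6.7280 12.3144 14.1740] v=[1.6640 4.0800 -4.4560 1.1400]
Step 3: x=[2.5022 7.1802 11.7197 14.3308] v=[2.5581 4.5219 -5.9467 1.5681]
Step 4: x=[2.8450 7.6269 11.0479 14.5154] v=[3.4284 4.4665 -6.7181 1.8459]
Step 5: x=[3.2653 8.0191 10.3780 14.7106] v=[4.2032 3.9221 -6.6995 1.9524]
Step 6: x=[3.7452 8.3155 9.7870 14.8992] v=[4.7986 2.9641 -5.9100 1.8859]
Max displacement = 2.2130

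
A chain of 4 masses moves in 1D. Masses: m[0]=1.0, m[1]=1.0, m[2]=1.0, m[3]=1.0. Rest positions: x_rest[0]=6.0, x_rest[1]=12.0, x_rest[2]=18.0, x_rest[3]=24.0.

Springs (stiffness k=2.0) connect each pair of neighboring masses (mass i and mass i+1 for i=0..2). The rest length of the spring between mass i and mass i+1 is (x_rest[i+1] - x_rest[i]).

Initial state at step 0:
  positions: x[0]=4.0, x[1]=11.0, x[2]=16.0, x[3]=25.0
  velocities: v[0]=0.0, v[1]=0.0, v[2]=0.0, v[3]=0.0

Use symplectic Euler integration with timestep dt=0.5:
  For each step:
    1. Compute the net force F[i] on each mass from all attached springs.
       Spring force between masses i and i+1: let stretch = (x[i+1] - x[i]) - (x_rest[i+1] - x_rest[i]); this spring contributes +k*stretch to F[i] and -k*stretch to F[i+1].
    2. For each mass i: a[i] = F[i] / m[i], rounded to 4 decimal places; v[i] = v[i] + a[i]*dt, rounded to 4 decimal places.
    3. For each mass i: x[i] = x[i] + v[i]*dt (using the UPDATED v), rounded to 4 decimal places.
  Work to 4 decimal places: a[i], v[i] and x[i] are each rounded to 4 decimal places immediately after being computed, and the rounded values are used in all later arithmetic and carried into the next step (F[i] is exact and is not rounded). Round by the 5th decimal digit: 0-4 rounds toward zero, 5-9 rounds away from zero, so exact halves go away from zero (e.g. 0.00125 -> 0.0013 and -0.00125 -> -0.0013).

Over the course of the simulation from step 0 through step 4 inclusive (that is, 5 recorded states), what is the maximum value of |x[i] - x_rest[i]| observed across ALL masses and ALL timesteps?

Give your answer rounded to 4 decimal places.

Answer: 2.6250

Derivation:
Step 0: x=[4.0000 11.0000 16.0000 25.0000] v=[0.0000 0.0000 0.0000 0.0000]
Step 1: x=[4.5000 10.0000 18.0000 23.5000] v=[1.0000 -2.0000 4.0000 -3.0000]
Step 2: x=[4.7500 10.2500 18.7500 22.2500] v=[0.5000 0.5000 1.5000 -2.5000]
Step 3: x=[4.7500 12.0000 17.0000 22.2500] v=[0.0000 3.5000 -3.5000 0.0000]
Step 4: x=[5.3750 12.6250 15.3750 22.6250] v=[1.2500 1.2500 -3.2500 0.7500]
Max displacement = 2.6250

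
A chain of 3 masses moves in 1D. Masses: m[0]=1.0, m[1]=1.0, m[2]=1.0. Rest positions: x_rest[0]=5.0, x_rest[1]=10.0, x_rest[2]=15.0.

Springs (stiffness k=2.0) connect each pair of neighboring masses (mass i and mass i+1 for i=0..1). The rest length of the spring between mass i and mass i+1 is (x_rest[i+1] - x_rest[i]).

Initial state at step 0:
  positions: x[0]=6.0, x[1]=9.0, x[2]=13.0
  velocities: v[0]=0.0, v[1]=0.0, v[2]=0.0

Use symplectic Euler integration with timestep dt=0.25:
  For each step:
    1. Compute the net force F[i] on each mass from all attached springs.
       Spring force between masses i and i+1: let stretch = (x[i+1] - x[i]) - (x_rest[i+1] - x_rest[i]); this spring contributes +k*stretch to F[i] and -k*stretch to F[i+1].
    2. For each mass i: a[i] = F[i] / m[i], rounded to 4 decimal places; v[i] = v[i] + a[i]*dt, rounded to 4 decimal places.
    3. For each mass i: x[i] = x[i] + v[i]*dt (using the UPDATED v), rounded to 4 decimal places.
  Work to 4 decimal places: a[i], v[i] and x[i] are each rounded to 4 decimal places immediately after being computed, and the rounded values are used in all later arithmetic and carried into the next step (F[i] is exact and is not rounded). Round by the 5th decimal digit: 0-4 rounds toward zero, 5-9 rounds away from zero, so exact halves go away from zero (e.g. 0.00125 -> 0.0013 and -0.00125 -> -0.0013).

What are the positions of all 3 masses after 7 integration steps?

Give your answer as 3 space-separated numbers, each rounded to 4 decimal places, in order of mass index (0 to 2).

Answer: 2.9710 9.3491 15.6803

Derivation:
Step 0: x=[6.0000 9.0000 13.0000] v=[0.0000 0.0000 0.0000]
Step 1: x=[5.7500 9.1250 13.1250] v=[-1.0000 0.5000 0.5000]
Step 2: x=[5.2969 9.3281 13.3750] v=[-1.8125 0.8125 1.0000]
Step 3: x=[4.7227 9.5332 13.7442] v=[-2.2969 0.8204 1.4766]
Step 4: x=[4.1248 9.6634 14.2120] v=[-2.3917 0.5207 1.8711]
Step 5: x=[3.5942 9.6698 14.7362] v=[-2.1224 0.0257 2.0968]
Step 6: x=[3.1981 9.5501 15.2521] v=[-1.5846 -0.4789 2.0636]
Step 7: x=[2.9710 9.3491 15.6803] v=[-0.9086 -0.8039 1.7126]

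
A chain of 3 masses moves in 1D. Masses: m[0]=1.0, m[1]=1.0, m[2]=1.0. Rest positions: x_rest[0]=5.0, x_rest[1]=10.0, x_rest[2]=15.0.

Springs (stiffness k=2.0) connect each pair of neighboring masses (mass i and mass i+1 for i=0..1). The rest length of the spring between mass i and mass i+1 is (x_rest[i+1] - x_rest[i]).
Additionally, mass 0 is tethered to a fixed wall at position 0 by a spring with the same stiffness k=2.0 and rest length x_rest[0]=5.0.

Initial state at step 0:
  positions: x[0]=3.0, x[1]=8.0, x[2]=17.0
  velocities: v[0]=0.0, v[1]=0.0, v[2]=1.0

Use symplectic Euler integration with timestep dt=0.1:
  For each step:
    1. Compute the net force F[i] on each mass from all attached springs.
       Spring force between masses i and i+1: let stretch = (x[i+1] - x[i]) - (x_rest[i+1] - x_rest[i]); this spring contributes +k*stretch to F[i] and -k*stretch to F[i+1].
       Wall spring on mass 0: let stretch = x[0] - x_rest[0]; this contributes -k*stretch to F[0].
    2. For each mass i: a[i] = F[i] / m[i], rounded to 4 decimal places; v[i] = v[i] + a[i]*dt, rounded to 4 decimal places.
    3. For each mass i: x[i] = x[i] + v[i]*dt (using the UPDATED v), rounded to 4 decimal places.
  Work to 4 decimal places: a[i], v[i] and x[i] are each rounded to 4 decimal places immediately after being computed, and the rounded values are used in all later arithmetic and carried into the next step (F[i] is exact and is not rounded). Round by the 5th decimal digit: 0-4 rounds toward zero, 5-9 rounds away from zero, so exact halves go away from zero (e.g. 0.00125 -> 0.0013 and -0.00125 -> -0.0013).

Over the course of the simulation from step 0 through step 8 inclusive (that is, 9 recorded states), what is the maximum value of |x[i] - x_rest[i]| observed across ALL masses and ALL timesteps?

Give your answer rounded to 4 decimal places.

Step 0: x=[3.0000 8.0000 17.0000] v=[0.0000 0.0000 1.0000]
Step 1: x=[3.0400 8.0800 17.0200] v=[0.4000 0.8000 0.2000]
Step 2: x=[3.1200 8.2380 16.9612] v=[0.8000 1.5800 -0.5880]
Step 3: x=[3.2400 8.4681 16.8279] v=[1.1996 2.3010 -1.3326]
Step 4: x=[3.3997 8.7608 16.6274] v=[1.5972 2.9273 -2.0046]
Step 5: x=[3.5987 9.1036 16.3696] v=[1.9895 3.4284 -2.5779]
Step 6: x=[3.8358 9.4817 16.0665] v=[2.3707 3.7806 -3.0311]
Step 7: x=[4.1091 9.8785 15.7317] v=[2.7327 3.9684 -3.3481]
Step 8: x=[4.4156 10.2770 15.3798] v=[3.0648 3.9852 -3.5187]
Max displacement = 2.0200

Answer: 2.0200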